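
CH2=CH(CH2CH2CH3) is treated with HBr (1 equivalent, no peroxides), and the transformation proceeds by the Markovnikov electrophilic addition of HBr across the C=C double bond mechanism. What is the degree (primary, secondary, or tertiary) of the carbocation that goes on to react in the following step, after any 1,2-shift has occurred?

Step 1: The π electrons of the C=C bond attack a proton of HBr; Markovnikov addition places the new C–H on the less-substituted alkene carbon, so the positive charge ends up on the more-substituted carbon — a secondary carbocation. The H–Br bond breaks heterolytically, releasing Br⁻.
No single 1,2-shift to an adjacent carbon would give a more-substituted cation, so no rearrangement occurs.

secondary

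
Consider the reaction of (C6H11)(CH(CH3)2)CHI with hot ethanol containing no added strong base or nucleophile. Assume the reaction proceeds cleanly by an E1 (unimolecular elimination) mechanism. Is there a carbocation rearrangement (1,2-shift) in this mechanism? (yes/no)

yes

The first-formed carbocation is secondary.
The adjacent cyclohexyl carbon already bears 2 other carbon substituents and has a hydrogen to migrate; after a 1,2-hydride shift from that carbon the positive charge sits on a tertiary centre.
Tertiary is more stable than secondary, so the shift occurs.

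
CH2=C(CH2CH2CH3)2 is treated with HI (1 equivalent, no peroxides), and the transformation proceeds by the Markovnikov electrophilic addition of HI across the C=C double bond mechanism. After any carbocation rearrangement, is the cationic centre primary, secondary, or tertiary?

tertiary

Step 1: The π electrons of the C=C bond attack a proton of HI; Markovnikov addition places the new C–H on the less-substituted alkene carbon, so the positive charge ends up on the more-substituted carbon — a tertiary carbocation. The H–I bond breaks heterolytically, releasing I⁻.
No single 1,2-shift to an adjacent carbon would give a more-substituted cation, so no rearrangement occurs.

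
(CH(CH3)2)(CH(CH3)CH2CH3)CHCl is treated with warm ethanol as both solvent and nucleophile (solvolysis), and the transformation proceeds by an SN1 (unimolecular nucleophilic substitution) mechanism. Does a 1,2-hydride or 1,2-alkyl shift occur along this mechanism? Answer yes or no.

The first-formed carbocation is secondary.
The adjacent isopropyl carbon already bears 2 other carbon substituents and has a hydrogen to migrate; after a 1,2-hydride shift from that carbon the positive charge sits on a tertiary centre.
Tertiary is more stable than secondary, so the shift occurs.

yes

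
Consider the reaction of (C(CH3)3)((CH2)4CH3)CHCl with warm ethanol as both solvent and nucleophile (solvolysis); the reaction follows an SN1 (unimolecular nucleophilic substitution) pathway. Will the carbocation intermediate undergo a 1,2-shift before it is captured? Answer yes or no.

yes

The first-formed carbocation is secondary.
The adjacent tert-butyl carbon has no hydrogen but bears methyl groups; migration of one methyl with its bonding pair (a 1,2-methyl shift) places the charge on a tertiary centre.
Tertiary is more stable than secondary, so the shift occurs.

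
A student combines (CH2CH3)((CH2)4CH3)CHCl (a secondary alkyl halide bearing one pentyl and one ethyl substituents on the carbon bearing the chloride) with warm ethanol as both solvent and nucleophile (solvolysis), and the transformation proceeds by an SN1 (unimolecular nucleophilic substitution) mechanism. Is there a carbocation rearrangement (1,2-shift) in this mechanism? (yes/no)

no

The first-formed carbocation is secondary.
No single 1,2-shift to an adjacent carbon would produce a more-substituted cation than the one already present, so no rearrangement occurs.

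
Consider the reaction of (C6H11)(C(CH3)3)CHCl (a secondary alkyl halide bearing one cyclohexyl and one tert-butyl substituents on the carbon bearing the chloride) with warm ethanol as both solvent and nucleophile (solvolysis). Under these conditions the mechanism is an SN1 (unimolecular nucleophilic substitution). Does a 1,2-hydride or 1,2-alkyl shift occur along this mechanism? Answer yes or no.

yes

The first-formed carbocation is secondary.
The adjacent cyclohexyl carbon already bears 2 other carbon substituents and has a hydrogen to migrate; after a 1,2-hydride shift from that carbon the positive charge sits on a tertiary centre.
Tertiary is more stable than secondary, so the shift occurs.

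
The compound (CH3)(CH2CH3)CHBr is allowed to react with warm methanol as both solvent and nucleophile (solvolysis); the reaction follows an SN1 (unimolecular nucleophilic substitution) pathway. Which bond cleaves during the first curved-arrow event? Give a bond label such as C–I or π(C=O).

Step 1: Ionisation: the C–Br σ-bond cleaves heterolytically; both bonding electrons depart with Br⁻, leaving a secondary carbocation at the α-carbon.
The bond broken in this step is the C–Br bond.

C–Br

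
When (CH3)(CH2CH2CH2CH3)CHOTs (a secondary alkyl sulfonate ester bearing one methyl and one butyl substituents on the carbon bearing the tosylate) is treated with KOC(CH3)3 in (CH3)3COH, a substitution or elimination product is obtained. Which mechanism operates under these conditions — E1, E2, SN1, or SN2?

Conditions: a strong/bulky base with a secondary substrate bearing a β-hydrogen.
These conditions are the textbook signature of the E2 pathway.
A strong (often hindered) base removes a β-H in concert with loss of the leaving group — bimolecular elimination.

E2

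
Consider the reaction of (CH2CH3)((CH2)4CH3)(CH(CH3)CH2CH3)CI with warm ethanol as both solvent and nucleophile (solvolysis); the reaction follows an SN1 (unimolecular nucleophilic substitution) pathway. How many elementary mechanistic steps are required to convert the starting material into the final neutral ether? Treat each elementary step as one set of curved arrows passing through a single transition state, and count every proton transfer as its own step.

Step 1: Rate-determining heterolysis of the C–I bond gives I⁻ and a tertiary carbocation.
(No 1,2-shift: no single shift to an adjacent carbon would give a more stable cation.)
Step 2: CH3CH2OH donates an oxygen lone pair into the empty p orbital of the cation, giving a protonated ether (an oxonium ion).
Step 3: Deprotonation of the oxonium oxygen by solvent ethanol yields the neutral ether.
Total: 3 elementary steps.

3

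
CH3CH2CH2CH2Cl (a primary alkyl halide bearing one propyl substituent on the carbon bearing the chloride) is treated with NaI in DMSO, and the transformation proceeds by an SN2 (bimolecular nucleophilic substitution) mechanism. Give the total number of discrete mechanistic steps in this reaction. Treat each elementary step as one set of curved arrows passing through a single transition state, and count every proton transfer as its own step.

Step 1: The iodide nucleophile donates a lone pair from I to the α-carbon in a backside attack; simultaneously the C–Cl σ-bond breaks and both of its electrons leave with Cl⁻. One concerted step with inversion of configuration.
Total: 1 elementary step.

1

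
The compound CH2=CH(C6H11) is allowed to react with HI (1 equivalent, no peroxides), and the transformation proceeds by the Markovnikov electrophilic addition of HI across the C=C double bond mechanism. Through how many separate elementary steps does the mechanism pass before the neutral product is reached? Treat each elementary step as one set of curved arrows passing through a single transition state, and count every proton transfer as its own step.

Step 1: The π electrons of the C=C bond attack a proton of HI; Markovnikov addition places the new C–H on the less-substituted alkene carbon, so the positive charge ends up on the more-substituted carbon — a secondary carbocation. The H–I bond breaks heterolytically, releasing I⁻.
Step 2: A 1,2-hydride shift from the adjacent cyclohexyl carbon moves the positive charge from the secondary centre to an adjacent carbon, generating a more stable tertiary carbocation.
Step 3: The I⁻ anion donates a lone pair to the carbocation, forming the new C–I σ-bond and giving the neutral alkyl halide.
Total: 3 elementary steps.

3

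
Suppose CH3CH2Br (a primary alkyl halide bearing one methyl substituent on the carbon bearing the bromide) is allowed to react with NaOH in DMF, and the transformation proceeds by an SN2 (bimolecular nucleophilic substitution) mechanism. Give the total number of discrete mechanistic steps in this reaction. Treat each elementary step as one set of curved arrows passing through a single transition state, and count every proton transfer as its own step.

1

Step 1: Backside attack by OH⁻ on the carbon bearing the bromide: the new C–O bond forms as the C–Br bond breaks, with Walden inversion at carbon.
Total: 1 elementary step.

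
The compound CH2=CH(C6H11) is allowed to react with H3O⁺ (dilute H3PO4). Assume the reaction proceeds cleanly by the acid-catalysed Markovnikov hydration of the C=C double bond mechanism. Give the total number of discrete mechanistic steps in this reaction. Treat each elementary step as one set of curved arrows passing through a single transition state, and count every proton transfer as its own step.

Step 1: Electrophilic addition begins with the π(C=C) electrons forming a bond to the proton of H3O⁺. Following Markovnikov's rule, the resulting cation is secondary. H2O is released.
Step 2: A hydride (H with its bonding pair) migrates from the adjacent cyclohexyl carbon to the cationic centre — a 1,2-hydride shift — upgrading the secondary cation to a tertiary one.
Step 3: Water acts as the nucleophile: an oxygen lone pair bonds to the cationic carbon, giving an oxonium-ion intermediate.
Step 4: Proton transfer from the O–H of the oxonium ion to H2O completes the catalytic cycle and yields the alcohol.
Total: 4 elementary steps.

4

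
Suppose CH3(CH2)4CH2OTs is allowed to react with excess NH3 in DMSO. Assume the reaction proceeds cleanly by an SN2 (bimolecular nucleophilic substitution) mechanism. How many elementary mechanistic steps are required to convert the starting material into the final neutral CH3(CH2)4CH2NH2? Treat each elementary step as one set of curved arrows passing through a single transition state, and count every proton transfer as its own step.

2

Step 1: A lone pair on the N of NH3 attacks the α-carbon from the back side while the C–O bond breaks; both bonding electrons leave with TsO⁻. The product of this concerted step is an alkylammonium ion.
Step 2: A second equivalent of NH3 removes a proton from the N, giving the neutral product.
Total: 2 elementary steps.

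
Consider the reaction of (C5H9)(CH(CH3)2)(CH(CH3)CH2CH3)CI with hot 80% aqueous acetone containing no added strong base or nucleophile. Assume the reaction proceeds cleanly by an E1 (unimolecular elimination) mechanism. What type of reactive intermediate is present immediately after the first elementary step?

tertiary carbocation

Step 1: The C–I bond breaks with both electrons going to the iodide; I⁻ leaves and a tertiary carbocation remains.
After step 1 the species present is a tertiary carbocation.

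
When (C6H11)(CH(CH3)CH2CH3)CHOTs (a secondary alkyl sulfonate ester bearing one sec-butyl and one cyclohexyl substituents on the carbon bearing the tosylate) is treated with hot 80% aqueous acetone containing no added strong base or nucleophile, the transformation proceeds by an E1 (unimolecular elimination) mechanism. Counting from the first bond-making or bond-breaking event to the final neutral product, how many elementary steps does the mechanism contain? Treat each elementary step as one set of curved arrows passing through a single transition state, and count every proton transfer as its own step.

3

Step 1: Unassisted departure of TsO⁻ (taking the C–O bonding pair) generates a secondary carbocation.
Step 2: A 1,2-hydride shift from the adjacent sec-butyl carbon moves the positive charge from the secondary centre to an adjacent carbon, generating a more stable tertiary carbocation.
Step 3: Loss of a β-proton to a water molecule of the solvent: the C–H bonding pair collapses toward the cationic carbon to form the C=C π bond, yielding the alkene.
Total: 3 elementary steps.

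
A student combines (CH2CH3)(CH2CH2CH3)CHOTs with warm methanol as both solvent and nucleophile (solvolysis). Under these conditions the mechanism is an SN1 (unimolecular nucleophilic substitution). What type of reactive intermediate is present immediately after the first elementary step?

Step 1: Rate-determining heterolysis of the C–O bond gives TsO⁻ and a secondary carbocation.
After step 1 the species present is a secondary carbocation.

secondary carbocation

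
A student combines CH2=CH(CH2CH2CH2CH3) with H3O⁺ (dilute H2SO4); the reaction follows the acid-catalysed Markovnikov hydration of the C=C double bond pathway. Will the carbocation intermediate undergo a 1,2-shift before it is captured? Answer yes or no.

no

The first-formed carbocation is secondary.
No single 1,2-shift to an adjacent carbon would produce a more-substituted cation than the one already present, so no rearrangement occurs.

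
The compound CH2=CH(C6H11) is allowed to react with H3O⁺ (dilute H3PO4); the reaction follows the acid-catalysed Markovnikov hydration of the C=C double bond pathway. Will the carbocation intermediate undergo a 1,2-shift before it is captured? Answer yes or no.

yes

The first-formed carbocation is secondary.
The adjacent cyclohexyl carbon already bears 2 other carbon substituents and has a hydrogen to migrate; after a 1,2-hydride shift from that carbon the positive charge sits on a tertiary centre.
Tertiary is more stable than secondary, so the shift occurs.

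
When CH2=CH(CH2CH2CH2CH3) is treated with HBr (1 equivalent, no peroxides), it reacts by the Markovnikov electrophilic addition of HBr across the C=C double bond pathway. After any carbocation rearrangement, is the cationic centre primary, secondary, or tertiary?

Step 1: Protonation of the alkene by HBr: the π bond acts as the nucleophile and picks up H⁺, giving the more stable (Markovnikov) secondary carbocation. The H–Br bond breaks heterolytically, releasing Br⁻.
No single 1,2-shift to an adjacent carbon would give a more-substituted cation, so no rearrangement occurs.

secondary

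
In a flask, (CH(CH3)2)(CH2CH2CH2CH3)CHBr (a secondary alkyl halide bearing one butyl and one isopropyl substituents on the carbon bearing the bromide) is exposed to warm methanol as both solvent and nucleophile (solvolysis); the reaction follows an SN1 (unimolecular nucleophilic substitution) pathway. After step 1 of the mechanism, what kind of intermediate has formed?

secondary carbocation

Step 1: Unassisted departure of Br⁻ (taking the C–Br bonding pair) generates a secondary carbocation.
After step 1 the species present is a secondary carbocation.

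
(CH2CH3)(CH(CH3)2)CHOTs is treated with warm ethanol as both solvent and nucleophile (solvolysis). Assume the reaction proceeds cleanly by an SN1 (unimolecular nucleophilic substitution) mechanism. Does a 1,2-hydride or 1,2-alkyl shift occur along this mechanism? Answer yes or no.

yes

The first-formed carbocation is secondary.
The adjacent isopropyl carbon already bears 2 other carbon substituents and has a hydrogen to migrate; after a 1,2-hydride shift from that carbon the positive charge sits on a tertiary centre.
Tertiary is more stable than secondary, so the shift occurs.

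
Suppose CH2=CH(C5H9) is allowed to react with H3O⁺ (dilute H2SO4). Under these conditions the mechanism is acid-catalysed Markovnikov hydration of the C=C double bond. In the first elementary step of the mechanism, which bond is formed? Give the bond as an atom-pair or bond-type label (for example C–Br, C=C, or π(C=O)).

Step 1: Protonation of the alkene by H3O⁺: the π bond acts as the nucleophile and picks up H⁺, giving the more stable (Markovnikov) secondary carbocation. H2O is released.
The bond formed in this step is the C–H bond.

C–H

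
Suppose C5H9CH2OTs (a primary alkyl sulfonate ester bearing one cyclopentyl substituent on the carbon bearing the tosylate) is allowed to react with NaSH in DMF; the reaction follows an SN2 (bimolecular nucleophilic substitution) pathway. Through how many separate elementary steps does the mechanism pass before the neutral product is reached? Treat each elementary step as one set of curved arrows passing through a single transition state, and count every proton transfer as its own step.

1

Step 1: The hydrosulfide nucleophile donates a lone pair from S to the α-carbon in a backside attack; simultaneously the C–O σ-bond breaks and both of its electrons leave with TsO⁻. One concerted step with inversion of configuration.
Total: 1 elementary step.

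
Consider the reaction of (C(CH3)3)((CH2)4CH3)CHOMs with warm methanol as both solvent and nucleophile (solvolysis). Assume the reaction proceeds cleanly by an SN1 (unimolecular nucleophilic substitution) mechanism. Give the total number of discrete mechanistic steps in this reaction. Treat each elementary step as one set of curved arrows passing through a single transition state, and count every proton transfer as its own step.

4

Step 1: Rate-determining heterolysis of the C–O bond gives MsO⁻ and a secondary carbocation.
Step 2: Carbocation rearrangement: a 1,2-methyl shift from the adjacent tert-butyl carbon converts the initially-formed secondary cation into the more stable tertiary cation.
Step 3: A lone pair on the oxygen of CH3OH attacks the carbocation, forming a new C–O σ-bond and an oxonium ion.
Step 4: Proton transfer from the O–H of the oxonium ion to a solvent molecule delivers the neutral ether.
Total: 4 elementary steps.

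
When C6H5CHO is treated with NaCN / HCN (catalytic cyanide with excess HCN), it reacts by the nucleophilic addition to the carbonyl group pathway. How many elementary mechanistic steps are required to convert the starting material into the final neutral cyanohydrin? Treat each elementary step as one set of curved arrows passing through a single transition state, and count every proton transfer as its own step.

Step 1: CN⁻ attacks the sp² carbonyl carbon; the C=O π bond breaks and the electrons end up as a lone pair on the alkoxide oxygen of the tetrahedral intermediate.
Step 2: Proton transfer from HCN to the alkoxide furnishes a cyanohydrin (and releases another CN⁻ to continue the reaction).
Total: 2 elementary steps.

2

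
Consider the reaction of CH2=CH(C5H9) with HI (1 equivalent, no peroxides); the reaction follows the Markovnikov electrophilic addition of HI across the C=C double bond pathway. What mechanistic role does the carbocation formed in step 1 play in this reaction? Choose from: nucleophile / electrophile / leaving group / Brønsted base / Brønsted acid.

Step 3: The I⁻ anion donates a lone pair to the carbocation, forming the new C–I σ-bond and giving the neutral alkyl halide.
The carbocation formed in step 1 accepts an electron pair into an empty or π* orbital — it is the electrophile.

electrophile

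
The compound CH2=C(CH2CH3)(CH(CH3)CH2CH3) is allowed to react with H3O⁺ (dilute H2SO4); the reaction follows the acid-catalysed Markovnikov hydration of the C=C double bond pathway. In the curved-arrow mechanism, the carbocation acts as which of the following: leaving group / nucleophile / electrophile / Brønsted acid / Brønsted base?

electrophile

Step 2: A lone pair on the oxygen of H2O attacks the carbocation, forming a C–O bond and an oxonium ion (a protonated alcohol).
The carbocation accepts an electron pair into an empty or π* orbital — it is the electrophile.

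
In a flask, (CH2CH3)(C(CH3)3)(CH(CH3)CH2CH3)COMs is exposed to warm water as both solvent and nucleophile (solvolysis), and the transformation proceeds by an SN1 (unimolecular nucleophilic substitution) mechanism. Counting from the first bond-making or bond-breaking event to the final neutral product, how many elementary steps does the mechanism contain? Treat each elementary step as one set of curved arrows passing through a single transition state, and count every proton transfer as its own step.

Step 1: Ionisation: the C–O σ-bond cleaves heterolytically; both bonding electrons depart with MsO⁻, leaving a tertiary carbocation at the α-carbon.
(No 1,2-shift: no single shift to an adjacent carbon would give a more stable cation.)
Step 2: Nucleophilic capture: the oxygen of H2O bonds to the cationic carbon, producing an oxonium-ion intermediate.
Step 3: A second solvent molecule removes the proton on oxygen, giving the neutral alcohol product.
Total: 3 elementary steps.

3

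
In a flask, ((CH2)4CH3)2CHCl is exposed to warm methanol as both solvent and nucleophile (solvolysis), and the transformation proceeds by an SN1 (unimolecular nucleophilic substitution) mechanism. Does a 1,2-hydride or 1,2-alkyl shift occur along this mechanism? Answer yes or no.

no

The first-formed carbocation is secondary.
No single 1,2-shift to an adjacent carbon would produce a more-substituted cation than the one already present, so no rearrangement occurs.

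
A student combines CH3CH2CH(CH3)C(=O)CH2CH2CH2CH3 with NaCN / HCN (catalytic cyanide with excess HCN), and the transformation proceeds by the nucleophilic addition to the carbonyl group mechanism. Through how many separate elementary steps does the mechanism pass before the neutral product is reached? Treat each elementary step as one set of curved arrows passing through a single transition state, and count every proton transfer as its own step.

Step 1: CN⁻ attacks the sp² carbonyl carbon; the C=O π bond breaks and the electrons end up as a lone pair on the alkoxide oxygen of the tetrahedral intermediate.
Step 2: The alkoxide oxygen removes a proton from HCN present in the mixture, giving a cyanohydrin and regenerating CN⁻.
Total: 2 elementary steps.

2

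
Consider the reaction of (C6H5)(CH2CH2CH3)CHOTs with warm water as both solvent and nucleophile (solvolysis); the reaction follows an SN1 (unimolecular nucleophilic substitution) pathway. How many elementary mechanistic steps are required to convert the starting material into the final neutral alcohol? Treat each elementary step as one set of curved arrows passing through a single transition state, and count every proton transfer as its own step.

3

Step 1: Rate-determining heterolysis of the C–O bond gives TsO⁻ and a secondary carbocation.
(No 1,2-shift: no single shift to an adjacent carbon would give a more stable cation.)
Step 2: A lone pair on the oxygen of H2O attacks the carbocation, forming a new C–O σ-bond and an oxonium ion.
Step 3: A second solvent molecule removes the proton on oxygen, giving the neutral alcohol product.
Total: 3 elementary steps.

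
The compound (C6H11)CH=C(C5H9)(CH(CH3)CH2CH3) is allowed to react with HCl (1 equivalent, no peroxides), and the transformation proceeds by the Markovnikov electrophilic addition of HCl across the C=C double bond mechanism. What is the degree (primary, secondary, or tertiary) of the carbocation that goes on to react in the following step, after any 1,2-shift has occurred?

Step 1: The π electrons of the C=C bond attack a proton of HCl; Markovnikov addition places the new C–H on the less-substituted alkene carbon, so the positive charge ends up on the more-substituted carbon — a tertiary carbocation. The H–Cl bond breaks heterolytically, releasing Cl⁻.
No single 1,2-shift to an adjacent carbon would give a more-substituted cation, so no rearrangement occurs.

tertiary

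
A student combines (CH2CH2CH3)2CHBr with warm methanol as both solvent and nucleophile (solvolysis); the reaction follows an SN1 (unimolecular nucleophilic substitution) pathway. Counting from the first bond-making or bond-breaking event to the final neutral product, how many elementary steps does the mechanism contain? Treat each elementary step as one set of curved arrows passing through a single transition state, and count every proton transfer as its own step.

Step 1: The C–Br bond breaks with both electrons going to the bromide; Br⁻ leaves and a secondary carbocation remains.
(No 1,2-shift: no single shift to an adjacent carbon would give a more stable cation.)
Step 2: A lone pair on the oxygen of CH3OH attacks the carbocation, forming a new C–O σ-bond and an oxonium ion.
Step 3: Deprotonation of the oxonium oxygen by solvent methanol yields the neutral ether.
Total: 3 elementary steps.

3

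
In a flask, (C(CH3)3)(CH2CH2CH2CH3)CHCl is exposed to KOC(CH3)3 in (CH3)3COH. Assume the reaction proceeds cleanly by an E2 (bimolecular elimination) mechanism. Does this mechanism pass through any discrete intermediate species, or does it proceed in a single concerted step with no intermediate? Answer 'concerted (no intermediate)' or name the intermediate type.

In one step, (CH3)3CO⁻ pulls off a β-proton, the C–Cl bond cleaves, and a C=C double bond forms between the α- and β-carbons (E2, anti elimination).
All bond changes occur in one transition state; no discrete intermediate is formed.

concerted (no intermediate)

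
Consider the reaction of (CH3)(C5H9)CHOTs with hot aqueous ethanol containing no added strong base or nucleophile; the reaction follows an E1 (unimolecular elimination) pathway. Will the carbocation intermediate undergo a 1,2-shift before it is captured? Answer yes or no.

The first-formed carbocation is secondary.
The adjacent cyclopentyl carbon already bears 2 other carbon substituents and has a hydrogen to migrate; after a 1,2-hydride shift from that carbon the positive charge sits on a tertiary centre.
Tertiary is more stable than secondary, so the shift occurs.

yes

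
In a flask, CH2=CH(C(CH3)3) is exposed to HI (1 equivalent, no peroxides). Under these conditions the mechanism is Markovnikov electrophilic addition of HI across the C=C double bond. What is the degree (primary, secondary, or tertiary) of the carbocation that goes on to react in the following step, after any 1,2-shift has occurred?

tertiary

Step 1: Protonation of the alkene by HI: the π bond acts as the nucleophile and picks up H⁺, giving the more stable (Markovnikov) secondary carbocation. The H–I bond breaks heterolytically, releasing I⁻.
Step 2: Carbocation rearrangement: a 1,2-methyl shift from the adjacent tert-butyl carbon converts the initially-formed secondary cation into the more stable tertiary cation.
The cation rearranges from secondary to tertiary via a 1,2-methyl shift from the adjacent tert-butyl carbon; the tertiary cation is what reacts next.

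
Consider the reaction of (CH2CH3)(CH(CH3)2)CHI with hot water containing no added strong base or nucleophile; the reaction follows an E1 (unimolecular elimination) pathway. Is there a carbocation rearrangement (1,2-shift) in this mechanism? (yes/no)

The first-formed carbocation is secondary.
The adjacent isopropyl carbon already bears 2 other carbon substituents and has a hydrogen to migrate; after a 1,2-hydride shift from that carbon the positive charge sits on a tertiary centre.
Tertiary is more stable than secondary, so the shift occurs.

yes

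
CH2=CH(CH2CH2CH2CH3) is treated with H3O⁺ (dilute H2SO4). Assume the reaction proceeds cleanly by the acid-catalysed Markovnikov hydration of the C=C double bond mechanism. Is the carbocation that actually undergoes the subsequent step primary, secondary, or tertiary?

secondary

Step 1: Electrophilic addition begins with the π(C=C) electrons forming a bond to the proton of H3O⁺. Following Markovnikov's rule, the resulting cation is secondary. H2O is released.
No single 1,2-shift to an adjacent carbon would give a more-substituted cation, so no rearrangement occurs.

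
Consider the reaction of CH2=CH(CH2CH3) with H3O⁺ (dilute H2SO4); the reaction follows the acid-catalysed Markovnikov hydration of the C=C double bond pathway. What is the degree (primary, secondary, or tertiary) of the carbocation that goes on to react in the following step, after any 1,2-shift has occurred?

secondary

Step 1: The π electrons of the C=C bond attack a proton of H3O⁺; Markovnikov addition places the new C–H on the less-substituted alkene carbon, so the positive charge ends up on the more-substituted carbon — a secondary carbocation. H2O is released.
No single 1,2-shift to an adjacent carbon would give a more-substituted cation, so no rearrangement occurs.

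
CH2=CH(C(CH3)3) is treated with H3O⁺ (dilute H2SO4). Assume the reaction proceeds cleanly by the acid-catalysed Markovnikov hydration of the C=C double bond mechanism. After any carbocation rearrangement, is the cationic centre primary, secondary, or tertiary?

tertiary

Step 1: Protonation of the alkene by H3O⁺: the π bond acts as the nucleophile and picks up H⁺, giving the more stable (Markovnikov) secondary carbocation. H2O is released.
Step 2: A 1,2-methyl shift from the adjacent tert-butyl carbon moves the positive charge from the secondary centre to an adjacent carbon, generating a more stable tertiary carbocation.
The cation rearranges from secondary to tertiary via a 1,2-methyl shift from the adjacent tert-butyl carbon; the tertiary cation is what reacts next.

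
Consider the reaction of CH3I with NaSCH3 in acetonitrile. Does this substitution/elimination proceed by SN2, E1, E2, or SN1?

Conditions: a methyl substrate with a strong nucleophile in the polar aprotic solvent acetonitrile.
These conditions are the textbook signature of the SN2 pathway.
An unhindered substrate with a strong nucleophile in a polar aprotic solvent favours one-step backside displacement.

SN2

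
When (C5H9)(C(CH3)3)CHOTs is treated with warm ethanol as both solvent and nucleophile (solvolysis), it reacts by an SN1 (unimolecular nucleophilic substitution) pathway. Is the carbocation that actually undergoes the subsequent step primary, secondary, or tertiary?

tertiary

Step 1: Unassisted departure of TsO⁻ (taking the C–O bonding pair) generates a secondary carbocation.
Step 2: Carbocation rearrangement: a 1,2-hydride shift from the adjacent cyclopentyl carbon converts the initially-formed secondary cation into the more stable tertiary cation.
The cation rearranges from secondary to tertiary via a 1,2-hydride shift from the adjacent cyclopentyl carbon; the tertiary cation is what reacts next.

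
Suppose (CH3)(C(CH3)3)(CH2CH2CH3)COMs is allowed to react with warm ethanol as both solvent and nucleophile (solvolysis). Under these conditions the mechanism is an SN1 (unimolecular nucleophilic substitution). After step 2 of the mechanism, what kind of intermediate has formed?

oxonium ion

Step 1: The C–O bond breaks with both electrons going to the mesylate; MsO⁻ leaves and a tertiary carbocation remains.
Step 2: Nucleophilic capture: the oxygen of CH3CH2OH bonds to the cationic carbon, producing an oxonium-ion intermediate.
After step 2 the species present is an oxonium ion.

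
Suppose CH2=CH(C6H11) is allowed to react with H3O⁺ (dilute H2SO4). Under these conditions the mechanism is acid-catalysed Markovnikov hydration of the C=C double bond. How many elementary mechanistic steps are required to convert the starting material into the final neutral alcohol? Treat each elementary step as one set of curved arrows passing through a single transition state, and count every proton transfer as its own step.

4

Step 1: The π electrons of the C=C bond attack a proton of H3O⁺; Markovnikov addition places the new C–H on the less-substituted alkene carbon, so the positive charge ends up on the more-substituted carbon — a secondary carbocation. H2O is released.
Step 2: A 1,2-hydride shift from the adjacent cyclohexyl carbon moves the positive charge from the secondary centre to an adjacent carbon, generating a more stable tertiary carbocation.
Step 3: Water acts as the nucleophile: an oxygen lone pair bonds to the cationic carbon, giving an oxonium-ion intermediate.
Step 4: Proton transfer from the O–H of the oxonium ion to H2O completes the catalytic cycle and yields the alcohol.
Total: 4 elementary steps.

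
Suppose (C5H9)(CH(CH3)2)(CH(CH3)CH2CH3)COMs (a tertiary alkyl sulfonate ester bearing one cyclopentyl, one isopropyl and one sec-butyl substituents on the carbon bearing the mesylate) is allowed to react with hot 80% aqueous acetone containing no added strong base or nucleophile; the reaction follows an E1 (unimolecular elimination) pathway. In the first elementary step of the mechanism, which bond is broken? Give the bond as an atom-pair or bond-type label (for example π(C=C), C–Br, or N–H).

C–O

Step 1: Rate-determining heterolysis of the C–O bond gives MsO⁻ and a tertiary carbocation.
The bond broken in this step is the C–O bond.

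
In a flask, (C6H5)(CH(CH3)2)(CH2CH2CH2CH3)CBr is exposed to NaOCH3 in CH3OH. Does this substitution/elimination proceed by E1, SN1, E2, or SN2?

E2

Conditions: a strong base with a tertiary substrate bearing a β-hydrogen.
These conditions are the textbook signature of the E2 pathway.
A strong (often hindered) base removes a β-H in concert with loss of the leaving group — bimolecular elimination.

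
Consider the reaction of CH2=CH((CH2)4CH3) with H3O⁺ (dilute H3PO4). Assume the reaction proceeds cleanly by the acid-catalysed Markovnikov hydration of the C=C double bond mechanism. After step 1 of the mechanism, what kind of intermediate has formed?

Step 1: The π electrons of the C=C bond attack a proton of H3O⁺; Markovnikov addition places the new C–H on the less-substituted alkene carbon, so the positive charge ends up on the more-substituted carbon — a secondary carbocation. H2O is released.
After step 1 the species present is a secondary carbocation.

secondary carbocation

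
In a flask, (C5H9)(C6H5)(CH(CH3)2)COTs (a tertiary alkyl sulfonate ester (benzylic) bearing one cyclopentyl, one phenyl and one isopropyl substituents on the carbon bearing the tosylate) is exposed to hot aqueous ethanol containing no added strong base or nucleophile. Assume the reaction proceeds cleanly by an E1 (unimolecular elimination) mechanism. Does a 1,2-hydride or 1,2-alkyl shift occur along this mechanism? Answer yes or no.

no

The first-formed carbocation is tertiary.
No single 1,2-shift to an adjacent carbon would produce a more-substituted cation than the one already present, so no rearrangement occurs.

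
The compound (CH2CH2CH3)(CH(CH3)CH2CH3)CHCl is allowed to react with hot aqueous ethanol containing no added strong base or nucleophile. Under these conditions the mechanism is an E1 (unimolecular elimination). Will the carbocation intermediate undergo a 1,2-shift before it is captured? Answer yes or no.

yes

The first-formed carbocation is secondary.
The adjacent sec-butyl carbon already bears 2 other carbon substituents and has a hydrogen to migrate; after a 1,2-hydride shift from that carbon the positive charge sits on a tertiary centre.
Tertiary is more stable than secondary, so the shift occurs.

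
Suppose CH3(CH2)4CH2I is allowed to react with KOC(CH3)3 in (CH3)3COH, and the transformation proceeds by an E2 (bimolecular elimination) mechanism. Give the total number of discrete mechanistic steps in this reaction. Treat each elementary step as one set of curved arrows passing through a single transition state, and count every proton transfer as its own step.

Step 1: In one step, (CH3)3CO⁻ pulls off a β-proton, the C–I bond cleaves, and a C=C double bond forms between the α- and β-carbons (E2, anti elimination).
Total: 1 elementary step.

1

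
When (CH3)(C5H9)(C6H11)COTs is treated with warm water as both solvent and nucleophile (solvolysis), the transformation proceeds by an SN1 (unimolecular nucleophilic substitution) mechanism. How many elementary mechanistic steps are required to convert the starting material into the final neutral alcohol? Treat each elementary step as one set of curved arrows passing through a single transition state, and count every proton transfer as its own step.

Step 1: The C–O bond breaks with both electrons going to the tosylate; TsO⁻ leaves and a tertiary carbocation remains.
(No 1,2-shift: no single shift to an adjacent carbon would give a more stable cation.)
Step 2: H2O donates an oxygen lone pair into the empty p orbital of the cation, giving a protonated alcohol (an oxonium ion).
Step 3: A second solvent molecule removes the proton on oxygen, giving the neutral alcohol product.
Total: 3 elementary steps.

3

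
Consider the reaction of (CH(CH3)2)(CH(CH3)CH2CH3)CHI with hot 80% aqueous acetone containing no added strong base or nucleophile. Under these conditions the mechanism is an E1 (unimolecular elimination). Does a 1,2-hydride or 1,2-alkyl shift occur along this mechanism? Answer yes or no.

yes

The first-formed carbocation is secondary.
The adjacent isopropyl carbon already bears 2 other carbon substituents and has a hydrogen to migrate; after a 1,2-hydride shift from that carbon the positive charge sits on a tertiary centre.
Tertiary is more stable than secondary, so the shift occurs.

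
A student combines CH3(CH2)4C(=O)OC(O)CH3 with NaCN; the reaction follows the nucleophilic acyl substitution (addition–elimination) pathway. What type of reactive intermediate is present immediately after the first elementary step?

tetrahedral intermediate

Step 1: Nucleophilic addition of CN⁻ to the acyl carbon breaks the π(C=O) bond and yields a tetrahedral, anionic intermediate.
After step 1 the species present is a tetrahedral intermediate.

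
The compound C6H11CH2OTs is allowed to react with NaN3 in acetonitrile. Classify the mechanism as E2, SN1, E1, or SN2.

SN2

Conditions: a primary substrate with a strong nucleophile in the polar aprotic solvent acetonitrile.
These conditions are the textbook signature of the SN2 pathway.
An unhindered substrate with a strong nucleophile in a polar aprotic solvent favours one-step backside displacement.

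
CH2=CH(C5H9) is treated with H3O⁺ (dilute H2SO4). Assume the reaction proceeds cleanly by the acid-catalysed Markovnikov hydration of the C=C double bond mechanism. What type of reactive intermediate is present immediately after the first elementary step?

secondary carbocation

Step 1: The π electrons of the C=C bond attack a proton of H3O⁺; Markovnikov addition places the new C–H on the less-substituted alkene carbon, so the positive charge ends up on the more-substituted carbon — a secondary carbocation. H2O is released.
After step 1 the species present is a secondary carbocation.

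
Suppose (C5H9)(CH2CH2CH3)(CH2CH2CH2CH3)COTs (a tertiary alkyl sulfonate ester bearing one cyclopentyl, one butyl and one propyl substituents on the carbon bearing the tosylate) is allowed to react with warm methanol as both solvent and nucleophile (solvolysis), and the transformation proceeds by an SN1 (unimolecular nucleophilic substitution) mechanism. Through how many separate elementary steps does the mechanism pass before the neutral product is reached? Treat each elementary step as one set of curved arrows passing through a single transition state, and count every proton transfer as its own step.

Step 1: Ionisation: the C–O σ-bond cleaves heterolytically; both bonding electrons depart with TsO⁻, leaving a tertiary carbocation at the α-carbon.
(No 1,2-shift: no single shift to an adjacent carbon would give a more stable cation.)
Step 2: A lone pair on the oxygen of CH3OH attacks the carbocation, forming a new C–O σ-bond and an oxonium ion.
Step 3: Deprotonation of the oxonium oxygen by solvent methanol yields the neutral ether.
Total: 3 elementary steps.

3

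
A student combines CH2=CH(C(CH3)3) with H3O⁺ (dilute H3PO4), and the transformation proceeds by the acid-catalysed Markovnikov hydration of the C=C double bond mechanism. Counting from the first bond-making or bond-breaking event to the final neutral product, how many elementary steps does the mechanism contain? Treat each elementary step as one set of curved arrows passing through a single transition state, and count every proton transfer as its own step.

4

Step 1: The π electrons of the C=C bond attack a proton of H3O⁺; Markovnikov addition places the new C–H on the less-substituted alkene carbon, so the positive charge ends up on the more-substituted carbon — a secondary carbocation. H2O is released.
Step 2: A 1,2-methyl shift from the adjacent tert-butyl carbon moves the positive charge from the secondary centre to an adjacent carbon, generating a more stable tertiary carbocation.
Step 3: Water acts as the nucleophile: an oxygen lone pair bonds to the cationic carbon, giving an oxonium-ion intermediate.
Step 4: Deprotonation of the oxonium ion by a water molecule delivers the neutral alcohol and regenerates the acid catalyst.
Total: 4 elementary steps.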